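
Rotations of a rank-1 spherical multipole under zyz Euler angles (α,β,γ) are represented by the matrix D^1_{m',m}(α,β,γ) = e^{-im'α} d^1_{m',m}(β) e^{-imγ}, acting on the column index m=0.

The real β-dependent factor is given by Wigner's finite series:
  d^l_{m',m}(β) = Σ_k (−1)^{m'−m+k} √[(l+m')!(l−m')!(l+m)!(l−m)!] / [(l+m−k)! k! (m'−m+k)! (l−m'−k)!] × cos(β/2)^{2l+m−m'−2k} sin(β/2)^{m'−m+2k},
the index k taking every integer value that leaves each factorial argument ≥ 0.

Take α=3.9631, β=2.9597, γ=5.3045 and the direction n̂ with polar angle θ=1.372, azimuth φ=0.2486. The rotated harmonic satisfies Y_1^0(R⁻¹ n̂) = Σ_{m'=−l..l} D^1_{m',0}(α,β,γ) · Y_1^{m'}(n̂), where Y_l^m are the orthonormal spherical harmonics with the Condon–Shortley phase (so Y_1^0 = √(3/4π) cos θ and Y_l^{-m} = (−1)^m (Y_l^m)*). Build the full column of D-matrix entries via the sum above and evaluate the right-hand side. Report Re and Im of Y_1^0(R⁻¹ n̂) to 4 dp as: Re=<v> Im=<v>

Re=-0.1677 Im=0.0000

Need the full column D^1_{m',0} for m'=−1..1 at α=3.9631, β=2.9597, γ=5.3045.
cos(β/2)=0.090821, sin(β/2)=0.995867
d^1_{-1,0}: single k=1 term ⇒ +0.127909;  D = -0.087121-0.093652i
d^1_{0,0}: k∈[0..1] ⇒ +0.008248 -0.991752 = -0.983503;  D = -0.983503+0.000000i
d^1_{1,0}: single k=0 term ⇒ -0.127909;  D = +0.087121-0.093652i
Y_1^{m'}(θ=1.372,φ=0.2486) and Σ D·Y over m':
  (-0.0871-0.0937i)·(+0.3283-0.0833i)  (-0.9835+0.0000i)·(+0.0965+0.0000i)  (+0.0871-0.0937i)·(-0.3283-0.0833i)
Y_1^0(R⁻¹ n̂) = -0.167711+0.000000i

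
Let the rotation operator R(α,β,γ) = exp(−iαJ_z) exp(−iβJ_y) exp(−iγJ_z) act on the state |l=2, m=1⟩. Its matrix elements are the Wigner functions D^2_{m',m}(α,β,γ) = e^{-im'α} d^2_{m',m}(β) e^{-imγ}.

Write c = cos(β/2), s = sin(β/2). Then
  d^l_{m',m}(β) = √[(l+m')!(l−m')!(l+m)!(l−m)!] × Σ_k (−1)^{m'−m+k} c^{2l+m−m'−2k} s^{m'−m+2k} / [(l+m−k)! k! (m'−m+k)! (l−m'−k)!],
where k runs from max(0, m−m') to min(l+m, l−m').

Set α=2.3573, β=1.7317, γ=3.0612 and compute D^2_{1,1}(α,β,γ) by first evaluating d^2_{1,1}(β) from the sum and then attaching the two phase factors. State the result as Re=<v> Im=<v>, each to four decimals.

D^2_{1,1}(2.3573,1.7317,3.0612) = e^{-i·1·2.3573}·d^2_{1,1}(1.7317)·e^{-i·1·3.0612}. Compute d first:
With c≡cos(β/2)=0.647993 and s≡sin(β/2)=0.761646, N=[6·1·6·1]^{1/2}=6.000000
The bounds max(0,m−m')=0 and min(l+m,l−m')=1 give 2 terms
  k=0: (−1)^0·6.0000/(6)·0.6480^4·0.7616^0 = +0.176312
  k=1: (−1)^1·6.0000/(2)·0.6480^2·0.7616^2 = -0.730750
d^2_{1,1}(1.7317) = +0.176312 -0.730750 = -0.554438
D = (-0.707888-0.706325i)·(-0.554438)·(-0.996770-0.080306i) = -0.359763-0.421867i

Re=-0.3598 Im=-0.4219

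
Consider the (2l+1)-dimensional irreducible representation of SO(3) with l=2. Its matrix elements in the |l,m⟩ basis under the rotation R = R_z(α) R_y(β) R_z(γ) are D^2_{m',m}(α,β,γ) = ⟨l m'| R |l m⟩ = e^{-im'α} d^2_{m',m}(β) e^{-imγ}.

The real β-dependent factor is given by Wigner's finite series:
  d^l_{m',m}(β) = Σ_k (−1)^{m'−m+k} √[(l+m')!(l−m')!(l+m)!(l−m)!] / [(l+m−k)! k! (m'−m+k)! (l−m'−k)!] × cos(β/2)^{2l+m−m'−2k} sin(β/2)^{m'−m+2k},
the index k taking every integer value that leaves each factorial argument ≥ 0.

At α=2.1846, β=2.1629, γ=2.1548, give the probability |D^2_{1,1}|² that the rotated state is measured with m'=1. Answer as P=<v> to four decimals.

D^2_{1,1}(2.1846,2.1629,2.1548) = e^{-i·1·2.1846}·d^2_{1,1}(2.1629)·e^{-i·1·2.1548}. Compute d first:
c=cos(2.1629/2)=0.470049, s=sin(2.1629/2)=0.882640; N=√[6·1·6·1]=6.000000
k∈{0,1} keeps every argument non-negative
  k=0: (−1)^0·6.0000/(6)·0.4700^4·0.8826^0 = +0.048817
  k=1: (−1)^1·6.0000/(2)·0.4700^2·0.8826^2 = -0.516387
d^2_{1,1}(2.1629) = +0.048817 -0.516387 = -0.467570
|D^2_{1,1}|² = |d^2_{1,1}(β)|² = (-0.467570)² = 0.218621 (the z-rotation phases have unit modulus)

P=0.2186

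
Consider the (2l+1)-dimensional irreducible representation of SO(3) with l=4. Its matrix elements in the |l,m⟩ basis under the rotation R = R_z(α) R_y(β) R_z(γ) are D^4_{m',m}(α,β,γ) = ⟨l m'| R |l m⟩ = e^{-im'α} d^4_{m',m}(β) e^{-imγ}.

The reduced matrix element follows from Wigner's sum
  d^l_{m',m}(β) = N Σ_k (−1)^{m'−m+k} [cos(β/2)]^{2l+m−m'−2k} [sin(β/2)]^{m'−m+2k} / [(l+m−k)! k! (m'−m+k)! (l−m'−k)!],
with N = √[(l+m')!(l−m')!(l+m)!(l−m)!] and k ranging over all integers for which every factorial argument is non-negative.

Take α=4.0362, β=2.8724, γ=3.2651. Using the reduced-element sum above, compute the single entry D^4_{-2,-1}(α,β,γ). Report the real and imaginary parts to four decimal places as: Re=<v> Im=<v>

Re=0.0106 Im=-0.0299

D^4_{-2,-1}(4.0362,2.8724,3.2651) = e^{-i·-2·4.0362}·d^4_{-2,-1}(2.8724)·e^{-i·-1·3.2651}. Compute d first:
c=cos(2.8724/2)=0.134190, s=sin(2.8724/2)=0.990956; N=√[2·720·6·120]=1018.233765
k∈{1,2,3} keeps every argument non-negative
  k=1: (−1)^0·1018.2338/(240)·0.1342^7·0.9910^1 = +0.000003
  k=2: (−1)^1·1018.2338/(48)·0.1342^5·0.9910^3 = -0.000898
  k=3: (−1)^2·1018.2338/(72)·0.1342^3·0.9910^5 = +0.032655
d^4_{-2,-1}(2.8724) = +0.000003 -0.000898 +0.032655 = +0.031760
Attach z-rotation phases: D = e^{-i(-2)(4.0362)}·(+0.031760)·e^{-i(-1)(3.2651)} = +0.010649-0.029921i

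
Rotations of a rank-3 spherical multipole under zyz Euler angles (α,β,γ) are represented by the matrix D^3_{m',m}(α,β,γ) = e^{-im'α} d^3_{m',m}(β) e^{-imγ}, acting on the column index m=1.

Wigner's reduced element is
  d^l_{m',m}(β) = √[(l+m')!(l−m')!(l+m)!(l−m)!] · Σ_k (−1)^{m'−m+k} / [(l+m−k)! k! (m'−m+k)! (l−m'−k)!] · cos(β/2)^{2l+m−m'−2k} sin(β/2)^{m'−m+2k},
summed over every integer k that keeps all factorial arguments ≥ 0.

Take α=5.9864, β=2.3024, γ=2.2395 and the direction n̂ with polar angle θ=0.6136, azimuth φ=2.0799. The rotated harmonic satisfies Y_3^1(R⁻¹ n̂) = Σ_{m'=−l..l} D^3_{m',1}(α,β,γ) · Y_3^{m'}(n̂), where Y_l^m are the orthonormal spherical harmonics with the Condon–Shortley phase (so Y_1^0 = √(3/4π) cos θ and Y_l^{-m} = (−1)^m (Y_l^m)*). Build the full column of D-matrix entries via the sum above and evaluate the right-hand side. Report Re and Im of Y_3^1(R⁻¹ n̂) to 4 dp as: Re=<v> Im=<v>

Need the full column D^3_{m',1} for m'=−3..3 at α=5.9864, β=2.3024, γ=2.2395.
cos(β/2)=0.407392, sin(β/2)=0.913253
d^3_{-3,1}: single k=4 term ⇒ +0.447132;  D = -0.447101-0.005248i
d^3_{-2,1}: k∈[3..4] ⇒ +0.325717 -0.818406 = -0.492689;  D = +0.469426+0.149605i
d^3_{-1,1}: k∈[2..4] ⇒ +0.137843 -0.923592 +0.580160 = -0.205589;  D = +0.169061+0.116983i
d^3_{0,1}: k∈[1..3] ⇒ +0.035501 -0.535208 +0.896519 = +0.396812;  D = -0.246011-0.311349i
d^3_{1,1}: k∈[0..2] ⇒ +0.004572 -0.183790 +0.692694 = +0.513475;  D = -0.186599-0.478370i
d^3_{2,1}: k∈[0..1] ⇒ -0.032408 +0.325717 = +0.293309;  D = -0.022016-0.292482i
d^3_{3,1}: single k=0 term ⇒ +0.088977;  D = +0.019561-0.086800i
Y_3^{m'}(θ=0.6136,φ=2.0799) and Σ D·Y over m':
  (-0.4471-0.0052i)·(+0.0796+0.0035i)  (+0.4694+0.1496i)·(-0.1454+0.2358i)  (+0.1691+0.1170i)·(-0.2124-0.3806i)  (-0.2460-0.3113i)·(+0.1044+0.0000i)  (-0.1866-0.4784i)·(+0.2124-0.3806i)  (-0.0220-0.2925i)·(-0.1454-0.2358i)  (+0.0196-0.0868i)·(-0.0796+0.0035i)
Y_3^1(R⁻¹ n̂) = -0.444904-0.010635i

Re=-0.4449 Im=-0.0106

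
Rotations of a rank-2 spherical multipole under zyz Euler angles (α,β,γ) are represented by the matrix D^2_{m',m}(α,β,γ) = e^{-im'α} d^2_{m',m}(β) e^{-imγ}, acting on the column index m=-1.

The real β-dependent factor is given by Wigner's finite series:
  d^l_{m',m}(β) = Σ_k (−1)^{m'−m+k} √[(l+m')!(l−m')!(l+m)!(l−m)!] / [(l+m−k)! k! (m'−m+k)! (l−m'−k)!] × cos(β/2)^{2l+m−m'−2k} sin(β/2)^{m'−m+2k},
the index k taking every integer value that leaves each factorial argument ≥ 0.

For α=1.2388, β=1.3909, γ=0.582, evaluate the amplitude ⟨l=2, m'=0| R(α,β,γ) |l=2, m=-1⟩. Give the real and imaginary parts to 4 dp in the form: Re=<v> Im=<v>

Re=-0.1801 Im=-0.1185

D^2_{0,-1}(1.2388,1.3909,0.582) = e^{-i·0·1.2388}·d^2_{0,-1}(1.3909)·e^{-i·-1·0.582}. Compute d first:
c=cos(1.3909/2)=0.767765, s=sin(1.3909/2)=0.640731; N=√[2·2·1·6]=4.898979
k∈{0,1} keeps every argument non-negative
  k=0: (−1)^1·4.8990/(2)·0.7678^3·0.6407^1 = -0.710292
  k=1: (−1)^2·4.8990/(2)·0.7678^1·0.6407^3 = +0.494688
d^2_{0,-1}(1.3909) = -0.710292 +0.494688 = -0.215604
D = (+1.000000+0.000000i)·(-0.215604)·(+0.835365+0.549696i) = -0.180108-0.118517i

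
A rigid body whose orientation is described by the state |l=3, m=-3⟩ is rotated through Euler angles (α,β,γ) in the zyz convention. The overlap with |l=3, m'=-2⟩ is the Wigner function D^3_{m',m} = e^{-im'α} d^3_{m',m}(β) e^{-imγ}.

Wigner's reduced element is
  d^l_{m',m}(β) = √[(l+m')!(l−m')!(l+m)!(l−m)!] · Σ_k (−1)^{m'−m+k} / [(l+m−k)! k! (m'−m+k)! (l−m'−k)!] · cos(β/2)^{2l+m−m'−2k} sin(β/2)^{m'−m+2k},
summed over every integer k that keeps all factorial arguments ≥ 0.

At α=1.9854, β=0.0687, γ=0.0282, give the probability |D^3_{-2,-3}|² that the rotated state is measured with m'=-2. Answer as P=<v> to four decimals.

Split into d^3_{-2,-3}(β=0.0687) × two z-phases.
With c≡cos(β/2)=0.999410 and s≡sin(β/2)=0.034343, N=[1·120·1·720]^{1/2}=293.938769
k: max(0,(-3)−(-2))=0 … min(3+(-3),3−(-2))=0
  k=0: (−1)^1·293.9388/(120)·0.9994^5·0.0343^1 = -0.083876
d^3_{-2,-3}(0.0687) = -0.083876
|D^3_{-2,-3}|² = |d^3_{-2,-3}(β)|² = (-0.083876)² = 0.007035 (the z-rotation phases have unit modulus)

P=0.0070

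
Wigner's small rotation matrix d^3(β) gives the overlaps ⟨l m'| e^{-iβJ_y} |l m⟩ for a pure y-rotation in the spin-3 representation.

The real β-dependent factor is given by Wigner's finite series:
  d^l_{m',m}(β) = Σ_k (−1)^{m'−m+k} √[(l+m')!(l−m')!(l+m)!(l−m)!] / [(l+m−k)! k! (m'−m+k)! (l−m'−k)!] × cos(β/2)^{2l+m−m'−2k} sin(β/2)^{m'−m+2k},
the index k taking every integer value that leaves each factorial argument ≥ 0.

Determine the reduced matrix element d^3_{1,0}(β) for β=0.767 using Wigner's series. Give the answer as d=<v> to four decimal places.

d=-0.4784

d^3_{1,0}(β=0.767) via Wigner's sum:
With c≡cos(β/2)=0.927361 and s≡sin(β/2)=0.374169, N=[24·2·6·6]^{1/2}=41.569219
Admissible k: 0..2 (factorial args all ≥0)
  k=0: (−1)^1·41.5692/(12)·0.9274^5·0.3742^1 = -0.888999
  k=1: (−1)^2·41.5692/(4)·0.9274^3·0.3742^3 = +0.434170
  k=2: (−1)^3·41.5692/(12)·0.9274^1·0.3742^5 = -0.023560
d^3_{1,0}(0.767) = -0.888999 +0.434170 -0.023560 = -0.478389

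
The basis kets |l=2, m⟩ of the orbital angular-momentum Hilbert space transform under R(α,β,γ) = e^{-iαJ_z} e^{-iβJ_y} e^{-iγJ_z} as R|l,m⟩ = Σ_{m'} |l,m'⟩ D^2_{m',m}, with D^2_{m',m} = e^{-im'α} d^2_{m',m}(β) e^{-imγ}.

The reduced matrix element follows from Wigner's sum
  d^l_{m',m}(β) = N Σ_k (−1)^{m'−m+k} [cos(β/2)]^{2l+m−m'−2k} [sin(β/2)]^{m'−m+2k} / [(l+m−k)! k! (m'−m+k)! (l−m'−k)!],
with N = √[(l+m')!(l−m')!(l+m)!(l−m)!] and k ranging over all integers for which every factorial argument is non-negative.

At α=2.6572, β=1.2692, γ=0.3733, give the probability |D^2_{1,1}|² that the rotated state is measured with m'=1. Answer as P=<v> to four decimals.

D^2_{1,1}(2.6572,1.2692,0.3733) = e^{-i·1·2.6572}·d^2_{1,1}(1.2692)·e^{-i·1·0.3733}. Compute d first:
Half-angle: c=0.805309, s=0.592855. N=√(6·1·6·1)=6.000000
k: max(0,(1)−(1))=0 … min(2+(1),2−(1))=1
  k=0: (−1)^0·6.0000/(6)·0.8053^4·0.5929^0 = +0.420581
  k=1: (−1)^1·6.0000/(2)·0.8053^2·0.5929^2 = -0.683823
d^2_{1,1}(1.2692) = +0.420581 -0.683823 = -0.263242
|D^2_{1,1}|² = |d^2_{1,1}(β)|² = (-0.263242)² = 0.069296 (the z-rotation phases have unit modulus)

P=0.0693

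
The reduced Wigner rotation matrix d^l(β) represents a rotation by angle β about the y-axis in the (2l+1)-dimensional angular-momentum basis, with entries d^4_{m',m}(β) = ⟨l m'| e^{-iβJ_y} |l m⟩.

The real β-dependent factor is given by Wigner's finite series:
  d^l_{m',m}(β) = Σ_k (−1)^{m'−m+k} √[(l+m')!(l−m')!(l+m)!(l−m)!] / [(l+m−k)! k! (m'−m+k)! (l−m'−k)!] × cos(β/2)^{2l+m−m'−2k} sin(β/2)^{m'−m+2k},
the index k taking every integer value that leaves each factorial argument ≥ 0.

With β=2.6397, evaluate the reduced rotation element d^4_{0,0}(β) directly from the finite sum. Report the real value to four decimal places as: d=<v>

d^4_{0,0}(β=2.6397) via Wigner's sum:
With c≡cos(β/2)=0.248321 and s≡sin(β/2)=0.968678, N=[24·24·24·24]^{1/2}=576.000000
Admissible k: 0..4 (factorial args all ≥0)
  k=0: (−1)^0·576.0000/(576)·0.2483^8·0.9687^0 = +0.000014
  k=1: (−1)^1·576.0000/(36)·0.2483^6·0.9687^2 = -0.003520
  k=2: (−1)^2·576.0000/(16)·0.2483^4·0.9687^4 = +0.120524
  k=3: (−1)^3·576.0000/(36)·0.2483^2·0.9687^6 = -0.815121
  k=4: (−1)^4·576.0000/(576)·0.2483^0·0.9687^8 = +0.775238
d^4_{0,0}(2.6397) = +0.000014 -0.003520 +0.120524 -0.815121 +0.775238 = +0.077134

d=0.0771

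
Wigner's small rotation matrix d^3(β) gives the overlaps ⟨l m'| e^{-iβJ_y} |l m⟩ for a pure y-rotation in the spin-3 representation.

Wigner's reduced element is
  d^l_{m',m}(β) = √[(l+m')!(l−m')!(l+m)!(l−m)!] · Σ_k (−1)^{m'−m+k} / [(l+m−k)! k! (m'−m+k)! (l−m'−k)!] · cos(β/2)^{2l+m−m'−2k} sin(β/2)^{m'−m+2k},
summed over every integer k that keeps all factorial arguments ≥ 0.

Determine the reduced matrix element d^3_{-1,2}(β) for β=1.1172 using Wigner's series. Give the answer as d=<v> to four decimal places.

d=0.4620

d^3_{-1,2}(β=1.1172) via Wigner's sum:
With c≡cos(β/2)=0.847998 and s≡sin(β/2)=0.530000, N=[2·24·120·1]^{1/2}=75.894664
k: max(0,(2)−(-1))=3 … min(3+(2),3−(-1))=4
  k=3: (−1)^0·75.8947/(12)·0.8480^3·0.5300^3 = +0.574170
  k=4: (−1)^1·75.8947/(24)·0.8480^1·0.5300^5 = -0.112143
d^3_{-1,2}(1.1172) = +0.574170 -0.112143 = +0.462027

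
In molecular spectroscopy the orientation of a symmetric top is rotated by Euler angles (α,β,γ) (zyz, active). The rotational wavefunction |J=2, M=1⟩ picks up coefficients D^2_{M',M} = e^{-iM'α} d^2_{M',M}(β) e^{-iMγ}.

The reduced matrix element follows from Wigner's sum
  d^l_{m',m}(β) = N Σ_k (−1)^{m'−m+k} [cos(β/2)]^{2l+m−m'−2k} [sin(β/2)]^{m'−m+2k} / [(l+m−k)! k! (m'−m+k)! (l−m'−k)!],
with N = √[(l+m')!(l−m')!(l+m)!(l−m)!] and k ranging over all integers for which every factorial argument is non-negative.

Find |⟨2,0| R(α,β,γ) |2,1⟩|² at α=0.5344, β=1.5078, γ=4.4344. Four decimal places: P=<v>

P=0.0059

First d^2_{0,1}(β=1.5078), then the phase factors e^{-i(0)α} and e^{-i(1)γ}:
c=cos(1.5078/2)=0.729025, s=sin(1.5078/2)=0.684487; N=√[2·2·6·1]=4.898979
k: max(0,(1)−(0))=1 … min(2+(1),2−(0))=2
  k=1: (−1)^0·4.8990/(2)·0.7290^3·0.6845^1 = +0.649633
  k=2: (−1)^1·4.8990/(2)·0.7290^1·0.6845^3 = -0.572682
d^2_{0,1}(1.5078) = +0.649633 -0.572682 = +0.076950
|D^2_{0,1}|² = |d^2_{0,1}(β)|² = (+0.076950)² = 0.005921 (the z-rotation phases have unit modulus)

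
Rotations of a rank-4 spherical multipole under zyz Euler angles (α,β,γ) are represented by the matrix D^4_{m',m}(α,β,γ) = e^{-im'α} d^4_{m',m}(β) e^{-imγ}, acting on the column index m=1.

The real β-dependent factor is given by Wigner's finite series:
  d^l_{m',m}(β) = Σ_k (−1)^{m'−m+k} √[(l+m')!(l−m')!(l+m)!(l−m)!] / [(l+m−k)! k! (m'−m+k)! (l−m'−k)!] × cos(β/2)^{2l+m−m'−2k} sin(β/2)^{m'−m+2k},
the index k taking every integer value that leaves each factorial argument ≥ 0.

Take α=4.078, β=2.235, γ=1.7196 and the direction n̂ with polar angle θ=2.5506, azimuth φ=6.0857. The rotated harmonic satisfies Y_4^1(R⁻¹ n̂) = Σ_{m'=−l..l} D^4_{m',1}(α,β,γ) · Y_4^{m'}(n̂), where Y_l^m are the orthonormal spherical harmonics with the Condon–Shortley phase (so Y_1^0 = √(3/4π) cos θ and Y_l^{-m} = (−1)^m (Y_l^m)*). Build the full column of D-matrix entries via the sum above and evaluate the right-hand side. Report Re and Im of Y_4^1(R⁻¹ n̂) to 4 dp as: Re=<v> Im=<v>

Need the full column D^4_{m',1} for m'=−4..4 at α=4.078, β=2.235, γ=1.7196.
cos(β/2)=0.437931, sin(β/2)=0.899008
d^4_{-4,1}: single k=5 term ⇒ +0.369089;  D = -0.162278+0.331500i
d^4_{-3,1}: k∈[4..5] ⇒ +0.317832 -0.803646 = -0.485814;  D = +0.224845+0.430651i
d^4_{-2,1}: k∈[3..5] ⇒ +0.165515 -1.046268 +0.881838 = +0.001084;  D = +0.001071+0.000165i
d^4_{-1,1}: k∈[2..5] ⇒ +0.057012 -0.720776 +1.518749 -0.426688 = +0.428296;  D = -0.303518+0.302183i
d^4_{0,1}: k∈[1..4] ⇒ +0.012420 -0.314042 +1.323437 -0.929538 = +0.092276;  D = -0.013680-0.091256i
d^4_{1,1}: k∈[0..3] ⇒ +0.001353 -0.085517 +0.720776 -1.012499 = -0.375888;  D = -0.332436-0.175437i
d^4_{2,1}: k∈[0..2] ⇒ -0.011783 +0.248272 -0.697512 = -0.461023;  D = +0.414962-0.200870i
d^4_{3,1}: k∈[0..1] ⇒ +0.045252 -0.317832 = -0.272581;  D = -0.049756+0.268001i
d^4_{4,1}: single k=0 term ⇒ -0.087582;  D = -0.059881-0.063913i
Y_4^{m'}(θ=2.5506,φ=6.0857) and Σ D·Y over m':
  (-0.1623+0.3315i)·(+0.0300+0.0303i)  (+0.2248+0.4307i)·(-0.1492-0.1004i)  (+0.0011+0.0002i)·(+0.3668+0.1529i)  (-0.3035+0.3022i)·(-0.3921-0.0785i)  (-0.0137-0.0913i)·(-0.1105+0.0000i)  (-0.3324-0.1754i)·(+0.3921-0.0785i)  (+0.4150-0.2009i)·(+0.3668-0.1529i)  (-0.0498+0.2680i)·(+0.1492-0.1004i)  (-0.0599-0.0639i)·(+0.0300-0.0303i)
Y_4^1(R⁻¹ n̂) = +0.132525-0.301117i

Re=0.1325 Im=-0.3011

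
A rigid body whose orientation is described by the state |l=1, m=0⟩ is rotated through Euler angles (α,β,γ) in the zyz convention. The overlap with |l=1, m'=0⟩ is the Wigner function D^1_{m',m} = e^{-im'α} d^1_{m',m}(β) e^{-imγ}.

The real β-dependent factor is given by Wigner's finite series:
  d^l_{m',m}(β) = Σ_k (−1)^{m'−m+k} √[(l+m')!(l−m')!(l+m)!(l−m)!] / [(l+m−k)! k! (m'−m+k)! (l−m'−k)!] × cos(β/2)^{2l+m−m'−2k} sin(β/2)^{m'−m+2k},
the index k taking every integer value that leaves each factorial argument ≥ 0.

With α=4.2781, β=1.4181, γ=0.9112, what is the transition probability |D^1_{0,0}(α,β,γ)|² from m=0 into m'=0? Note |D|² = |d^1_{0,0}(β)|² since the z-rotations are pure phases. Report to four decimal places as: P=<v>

P=0.0231

First d^1_{0,0}(β=1.4181), then the phase factors e^{-i(0)α} and e^{-i(0)γ}:
Half-angle: c=0.758981, s=0.651113. N=√(1·1·1·1)=1.000000
k: max(0,(0)−(0))=0 … min(1+(0),1−(0))=1
  k=0: (−1)^0·1.0000/(1)·0.7590^2·0.6511^0 = +0.576052
  k=1: (−1)^1·1.0000/(1)·0.7590^0·0.6511^2 = -0.423948
d^1_{0,0}(1.4181) = +0.576052 -0.423948 = +0.152104
|D^1_{0,0}|² = |d^1_{0,0}(β)|² = (+0.152104)² = 0.023136 (the z-rotation phases have unit modulus)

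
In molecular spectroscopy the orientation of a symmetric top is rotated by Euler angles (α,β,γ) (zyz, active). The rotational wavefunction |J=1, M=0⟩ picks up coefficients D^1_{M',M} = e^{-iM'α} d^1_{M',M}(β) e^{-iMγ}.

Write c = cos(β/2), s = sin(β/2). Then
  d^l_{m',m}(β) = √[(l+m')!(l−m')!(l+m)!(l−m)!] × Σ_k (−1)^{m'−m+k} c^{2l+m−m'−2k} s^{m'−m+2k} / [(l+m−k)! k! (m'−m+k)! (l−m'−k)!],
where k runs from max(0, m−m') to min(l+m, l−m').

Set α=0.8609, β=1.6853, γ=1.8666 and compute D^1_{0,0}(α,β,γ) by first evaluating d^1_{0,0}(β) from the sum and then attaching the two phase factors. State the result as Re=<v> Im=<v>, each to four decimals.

Re=-0.1143 Im=0.0000

First d^1_{0,0}(β=1.6853), then the phase factors e^{-i(0)α} and e^{-i(0)γ}:
Half-angle: c=0.665487, s=0.746409. N=√(1·1·1·1)=1.000000
Admissible k: 0..1 (factorial args all ≥0)
  k=0: (−1)^0·1.0000/(1)·0.6655^2·0.7464^0 = +0.442873
  k=1: (−1)^1·1.0000/(1)·0.6655^0·0.7464^2 = -0.557127
d^1_{0,0}(1.6853) = +0.442873 -0.557127 = -0.114254
Phases: e^{-i·(0)·0.8609}=+1.000000+0.000000i, e^{-i·(0)·1.8666}=+1.000000+0.000000i ⇒ D=-0.114254+0.000000i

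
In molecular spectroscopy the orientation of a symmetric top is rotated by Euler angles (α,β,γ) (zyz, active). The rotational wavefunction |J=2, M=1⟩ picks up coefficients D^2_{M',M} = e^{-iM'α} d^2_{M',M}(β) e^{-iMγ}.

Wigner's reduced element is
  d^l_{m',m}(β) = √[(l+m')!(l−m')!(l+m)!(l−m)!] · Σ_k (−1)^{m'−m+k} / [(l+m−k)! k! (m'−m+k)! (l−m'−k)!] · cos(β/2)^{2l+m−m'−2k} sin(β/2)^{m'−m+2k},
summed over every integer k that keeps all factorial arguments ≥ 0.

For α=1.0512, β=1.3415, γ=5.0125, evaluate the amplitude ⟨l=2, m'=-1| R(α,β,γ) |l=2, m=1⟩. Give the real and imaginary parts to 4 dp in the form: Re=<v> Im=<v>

D^2_{-1,1}(1.0512,1.3415,5.0125) = e^{-i·-1·1.0512}·d^2_{-1,1}(1.3415)·e^{-i·1·5.0125}. Compute d first:
With c≡cos(β/2)=0.783356 and s≡sin(β/2)=0.621574, N=[1·6·6·1]^{1/2}=6.000000
k∈{2,3} keeps every argument non-negative
  k=2: (−1)^0·6.0000/(2)·0.7834^2·0.6216^2 = +0.711254
  k=3: (−1)^1·6.0000/(6)·0.7834^0·0.6216^4 = -0.149269
d^2_{-1,1}(1.3415) = +0.711254 -0.149269 = +0.561984
Attach z-rotation phases: D = e^{-i(-1)(1.0512)}·(+0.561984)·e^{-i(1)(5.0125)} = -0.383518+0.410780i

Re=-0.3835 Im=0.4108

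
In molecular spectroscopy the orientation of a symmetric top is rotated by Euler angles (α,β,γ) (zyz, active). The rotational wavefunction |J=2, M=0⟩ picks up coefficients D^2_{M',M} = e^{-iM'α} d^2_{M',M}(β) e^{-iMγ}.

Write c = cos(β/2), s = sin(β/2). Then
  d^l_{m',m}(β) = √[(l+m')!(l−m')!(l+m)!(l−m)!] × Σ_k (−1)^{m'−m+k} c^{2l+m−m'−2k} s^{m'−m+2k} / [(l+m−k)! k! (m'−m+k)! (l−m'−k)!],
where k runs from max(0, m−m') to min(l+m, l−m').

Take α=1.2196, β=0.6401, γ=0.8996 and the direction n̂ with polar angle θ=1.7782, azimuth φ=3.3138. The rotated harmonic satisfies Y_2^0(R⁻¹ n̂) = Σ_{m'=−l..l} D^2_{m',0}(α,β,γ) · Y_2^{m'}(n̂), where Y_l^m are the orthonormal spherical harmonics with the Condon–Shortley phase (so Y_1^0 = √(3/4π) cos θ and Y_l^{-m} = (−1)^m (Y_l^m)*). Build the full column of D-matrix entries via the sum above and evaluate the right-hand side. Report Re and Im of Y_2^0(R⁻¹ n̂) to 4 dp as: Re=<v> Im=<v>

Need the full column D^2_{m',0} for m'=−2..2 at α=1.2196, β=0.6401, γ=0.8996.
cos(β/2)=0.949220, sin(β/2)=0.314614
d^2_{-2,0}: single k=2 term ⇒ +0.218457;  D = -0.166748+0.141133i
d^2_{-1,0}: k∈[1..2] ⇒ +0.659104 -0.072406 = +0.586698;  D = +0.201837+0.550887i
d^2_{0,0}: k∈[0..2] ⇒ +0.811833 -0.356738 +0.009797 = +0.464893;  D = +0.464893+0.000000i
d^2_{1,0}: k∈[0..1] ⇒ -0.659104 +0.072406 = -0.586698;  D = -0.201837+0.550887i
d^2_{2,0}: single k=0 term ⇒ +0.218457;  D = -0.166748-0.141133i
Y_2^{m'}(θ=1.7782,φ=3.3138) and Σ D·Y over m':
  (-0.1667+0.1411i)·(+0.3482-0.1249i)  (+0.2018+0.5509i)·(+0.1534-0.0267i)  (+0.4649+0.0000i)·(-0.2753+0.0000i)  (-0.2018+0.5509i)·(-0.1534-0.0267i)  (-0.1667-0.1411i)·(+0.3482+0.1249i)
Y_2^0(R⁻¹ n̂) = -0.117530-0.000000i

Re=-0.1175 Im=0.0000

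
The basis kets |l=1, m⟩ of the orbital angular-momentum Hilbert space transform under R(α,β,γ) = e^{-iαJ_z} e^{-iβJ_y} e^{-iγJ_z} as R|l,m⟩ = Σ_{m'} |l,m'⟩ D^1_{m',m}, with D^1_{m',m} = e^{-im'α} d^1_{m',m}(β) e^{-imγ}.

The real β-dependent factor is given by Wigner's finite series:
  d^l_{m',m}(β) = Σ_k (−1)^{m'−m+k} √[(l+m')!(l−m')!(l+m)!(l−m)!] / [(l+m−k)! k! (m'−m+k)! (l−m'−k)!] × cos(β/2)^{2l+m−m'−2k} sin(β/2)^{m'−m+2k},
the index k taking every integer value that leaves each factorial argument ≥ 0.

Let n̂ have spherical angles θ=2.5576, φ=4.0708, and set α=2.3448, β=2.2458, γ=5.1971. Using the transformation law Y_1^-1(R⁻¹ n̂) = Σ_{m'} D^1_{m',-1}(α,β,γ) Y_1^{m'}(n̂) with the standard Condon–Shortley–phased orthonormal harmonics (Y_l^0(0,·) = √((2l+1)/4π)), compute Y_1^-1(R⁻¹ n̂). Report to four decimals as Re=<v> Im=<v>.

Need the full column D^1_{m',-1} for m'=−1..1 at α=2.3448, β=2.2458, γ=5.1971.
cos(β/2)=0.433070, sin(β/2)=0.901360
d^1_{-1,-1}: single k=0 term ⇒ +0.187550;  D = +0.057585+0.178491i
d^1_{0,-1}: single k=0 term ⇒ -0.552042;  D = -0.257225+0.488452i
d^1_{1,-1}: single k=0 term ⇒ +0.812450;  D = -0.778689+0.231771i
Y_1^{m'}(θ=2.5576,φ=4.0708) and Σ D·Y over m':
  (+0.0576+0.1785i)·(-0.1140+0.1526i)  (-0.2572+0.4885i)·(-0.4076+0.0000i)  (-0.7787+0.2318i)·(+0.1140+0.1526i)
Y_1^-1(R⁻¹ n̂) = -0.053097-0.303080i

Re=-0.0531 Im=-0.3031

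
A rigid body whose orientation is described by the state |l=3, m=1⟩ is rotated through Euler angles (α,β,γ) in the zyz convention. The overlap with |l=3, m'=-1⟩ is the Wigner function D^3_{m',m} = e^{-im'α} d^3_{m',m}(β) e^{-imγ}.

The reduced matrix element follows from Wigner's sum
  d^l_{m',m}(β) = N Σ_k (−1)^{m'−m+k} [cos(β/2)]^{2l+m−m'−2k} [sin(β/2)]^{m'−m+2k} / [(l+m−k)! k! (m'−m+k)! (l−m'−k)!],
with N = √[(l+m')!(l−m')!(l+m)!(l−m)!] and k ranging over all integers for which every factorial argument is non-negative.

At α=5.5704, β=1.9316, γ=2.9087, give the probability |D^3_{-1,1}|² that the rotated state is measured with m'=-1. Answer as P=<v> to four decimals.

P=0.2025

First d^3_{-1,1}(β=1.9316), then the phase factors e^{-i(-1)α} and e^{-i(1)γ}:
c=cos(1.9316/2)=0.568759, s=sin(1.9316/2)=0.822504; N=√[2·24·24·2]=48.000000
k: max(0,(1)−(-1))=2 … min(3+(1),3−(-1))=4
  k=2: (−1)^0·48.0000/(8)·0.5688^4·0.8225^2 = +0.424757
  k=3: (−1)^1·48.0000/(6)·0.5688^2·0.8225^4 = -1.184402
  k=4: (−1)^2·48.0000/(48)·0.5688^0·0.8225^6 = +0.309620
d^3_{-1,1}(1.9316) = +0.424757 -1.184402 +0.309620 = -0.450025
|D^3_{-1,1}|² = |d^3_{-1,1}(β)|² = (-0.450025)² = 0.202522 (the z-rotation phases have unit modulus)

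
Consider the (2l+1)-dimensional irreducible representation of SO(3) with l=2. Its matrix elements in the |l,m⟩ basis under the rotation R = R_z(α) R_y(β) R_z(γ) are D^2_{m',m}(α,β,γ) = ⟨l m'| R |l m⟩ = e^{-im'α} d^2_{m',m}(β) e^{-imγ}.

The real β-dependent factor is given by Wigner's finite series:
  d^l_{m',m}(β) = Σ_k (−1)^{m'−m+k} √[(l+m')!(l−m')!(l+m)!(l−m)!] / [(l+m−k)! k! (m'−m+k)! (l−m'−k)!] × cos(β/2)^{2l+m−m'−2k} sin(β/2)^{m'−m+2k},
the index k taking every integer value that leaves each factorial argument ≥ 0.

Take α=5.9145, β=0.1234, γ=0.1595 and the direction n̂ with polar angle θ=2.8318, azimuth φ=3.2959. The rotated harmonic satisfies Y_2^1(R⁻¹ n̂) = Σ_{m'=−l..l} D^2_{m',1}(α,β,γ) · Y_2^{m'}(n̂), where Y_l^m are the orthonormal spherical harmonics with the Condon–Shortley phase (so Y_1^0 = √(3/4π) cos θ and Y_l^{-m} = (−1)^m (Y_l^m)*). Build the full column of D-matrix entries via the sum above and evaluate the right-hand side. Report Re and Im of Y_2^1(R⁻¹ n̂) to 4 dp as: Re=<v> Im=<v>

Re=-0.1263 Im=-0.0962

Need the full column D^2_{m',1} for m'=−2..2 at α=5.9145, β=0.1234, γ=0.1595.
cos(β/2)=0.998097, sin(β/2)=0.061661
d^2_{-2,1}: single k=3 term ⇒ +0.000468;  D = +0.000292-0.000366i
d^2_{-1,1}: k∈[2..3] ⇒ +0.011363 -0.000014 = +0.011348;  D = +0.009802-0.005719i
d^2_{0,1}: k∈[1..2] ⇒ +0.150177 -0.000573 = +0.149604;  D = +0.147705-0.023761i
d^2_{1,1}: k∈[0..1] ⇒ +0.992410 -0.011363 = +0.981048;  D = +0.959661+0.203727i
d^2_{2,1}: single k=0 term ⇒ -0.122619;  D = -0.102709-0.066980i
Y_2^{m'}(θ=2.8318,φ=3.2959) and Σ D·Y over m':
  (+0.0003-0.0004i)·(+0.0342-0.0109i)  (+0.0098-0.0057i)·(+0.2216-0.0345i)  (+0.1477-0.0238i)·(+0.5428+0.0000i)  (+0.9597+0.2037i)·(-0.2216-0.0345i)  (-0.1027-0.0670i)·(+0.0342+0.0109i)
Y_2^1(R⁻¹ n̂) = -0.126299-0.096170i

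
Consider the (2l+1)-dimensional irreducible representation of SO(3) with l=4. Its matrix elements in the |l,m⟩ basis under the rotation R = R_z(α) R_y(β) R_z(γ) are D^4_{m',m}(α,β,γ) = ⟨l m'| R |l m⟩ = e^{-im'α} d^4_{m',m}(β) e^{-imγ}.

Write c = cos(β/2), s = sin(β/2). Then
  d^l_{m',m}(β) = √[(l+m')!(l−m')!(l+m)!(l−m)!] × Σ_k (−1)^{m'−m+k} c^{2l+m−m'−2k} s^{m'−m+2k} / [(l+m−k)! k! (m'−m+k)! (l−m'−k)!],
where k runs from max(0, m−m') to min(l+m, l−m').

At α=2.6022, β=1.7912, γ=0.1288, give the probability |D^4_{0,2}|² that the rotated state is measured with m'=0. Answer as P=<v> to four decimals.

P=0.0627

Split into d^4_{0,2}(β=1.7912) × two z-phases.
c=cos(1.7912/2)=0.625051, s=sin(1.7912/2)=0.780584; N=√[24·24·720·2]=910.735966
The bounds max(0,m−m')=2 and min(l+m,l−m')=4 give 3 terms
  k=2: (−1)^0·910.7360/(96)·0.6251^6·0.7806^2 = +0.344708
  k=3: (−1)^1·910.7360/(36)·0.6251^4·0.7806^4 = -1.433606
  k=4: (−1)^2·910.7360/(96)·0.6251^2·0.7806^6 = +0.838437
d^4_{0,2}(1.7912) = +0.344708 -1.433606 +0.838437 = -0.250461
|D^4_{0,2}|² = |d^4_{0,2}(β)|² = (-0.250461)² = 0.062731 (the z-rotation phases have unit modulus)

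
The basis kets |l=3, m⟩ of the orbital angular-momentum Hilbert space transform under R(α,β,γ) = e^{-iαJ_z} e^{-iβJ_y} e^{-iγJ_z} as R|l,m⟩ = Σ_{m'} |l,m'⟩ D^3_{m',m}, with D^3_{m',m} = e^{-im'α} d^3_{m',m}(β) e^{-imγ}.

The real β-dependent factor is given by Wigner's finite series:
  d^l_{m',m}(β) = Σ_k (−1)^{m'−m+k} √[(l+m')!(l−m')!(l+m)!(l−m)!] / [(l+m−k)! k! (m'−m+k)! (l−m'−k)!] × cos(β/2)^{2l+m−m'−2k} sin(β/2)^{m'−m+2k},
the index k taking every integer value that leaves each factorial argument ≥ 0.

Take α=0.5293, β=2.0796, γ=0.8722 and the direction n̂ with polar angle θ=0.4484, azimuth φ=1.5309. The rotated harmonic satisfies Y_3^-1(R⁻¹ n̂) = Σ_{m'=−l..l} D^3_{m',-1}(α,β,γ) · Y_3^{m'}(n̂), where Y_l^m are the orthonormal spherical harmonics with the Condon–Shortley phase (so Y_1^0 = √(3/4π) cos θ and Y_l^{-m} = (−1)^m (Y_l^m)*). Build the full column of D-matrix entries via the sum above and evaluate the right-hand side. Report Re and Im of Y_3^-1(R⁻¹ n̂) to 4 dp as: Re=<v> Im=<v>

Need the full column D^3_{m',-1} for m'=−3..3 at α=0.5293, β=2.0796, γ=0.8722.
cos(β/2)=0.506393, sin(β/2)=0.862303
d^3_{-3,-1}: single k=2 term ⇒ +0.189372;  D = -0.147072+0.119295i
d^3_{-2,-1}: k∈[1..2] ⇒ +0.090802 -0.526589 = -0.435787;  D = +0.153518-0.407851i
d^3_{-1,-1}: k∈[0..2] ⇒ +0.016863 -0.391165 +0.850679 = +0.476377;  D = +0.080264+0.469566i
d^3_{0,-1}: k∈[0..2] ⇒ -0.099469 +0.865274 -0.836330 = -0.070524;  D = -0.045357-0.054004i
d^3_{1,-1}: k∈[0..2] ⇒ +0.293373 -1.134239 +0.411111 = -0.429754;  D = -0.404735-0.144492i
d^3_{2,-1}: k∈[0..1] ⇒ -0.526589 +0.763461 = +0.236872;  D = +0.232769-0.043898i
d^3_{3,-1}: single k=0 term ⇒ +0.549111;  D = +0.414378-0.360297i
Y_3^{m'}(θ=0.4484,φ=1.5309) and Σ D·Y over m':
  (-0.1471+0.1193i)·(-0.0041+0.0338i)  (+0.1535-0.4079i)·(-0.1725-0.0138i)  (+0.0803+0.4696i)·(+0.0171-0.4284i)  (-0.0454-0.0540i)·(+0.3566+0.0000i)  (-0.4047-0.1445i)·(-0.0171-0.4284i)  (+0.2328-0.0439i)·(-0.1725+0.0138i)  (+0.4144-0.3603i)·(+0.0041+0.0338i)
Y_3^-1(R⁻¹ n̂) = +0.070135+0.216369i

Re=0.0701 Im=0.2164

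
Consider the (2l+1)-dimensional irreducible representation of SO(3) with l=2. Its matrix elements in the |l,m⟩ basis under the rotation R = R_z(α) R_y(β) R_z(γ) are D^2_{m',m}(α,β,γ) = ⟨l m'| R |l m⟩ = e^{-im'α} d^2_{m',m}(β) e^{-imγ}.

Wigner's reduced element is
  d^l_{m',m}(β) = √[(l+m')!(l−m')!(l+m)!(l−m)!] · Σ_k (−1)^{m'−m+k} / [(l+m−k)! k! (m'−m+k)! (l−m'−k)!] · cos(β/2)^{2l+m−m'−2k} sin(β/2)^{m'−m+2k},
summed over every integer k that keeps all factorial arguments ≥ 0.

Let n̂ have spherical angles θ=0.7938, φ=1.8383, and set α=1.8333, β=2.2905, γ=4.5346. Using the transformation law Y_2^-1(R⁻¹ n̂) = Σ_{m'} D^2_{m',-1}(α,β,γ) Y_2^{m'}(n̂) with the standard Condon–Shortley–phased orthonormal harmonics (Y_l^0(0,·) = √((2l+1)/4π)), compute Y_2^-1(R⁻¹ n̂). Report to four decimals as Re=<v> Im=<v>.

Re=0.0099 Im=0.0562

Need the full column D^2_{m',-1} for m'=−2..2 at α=1.8333, β=2.2905, γ=4.5346.
cos(β/2)=0.412818, sin(β/2)=0.910813
d^2_{-2,-1}: single k=1 term ⇒ +0.128155;  D = -0.043609+0.120507i
d^2_{-1,-1}: k∈[0..1] ⇒ +0.029043 -0.424129 = -0.395087;  D = -0.393670-0.033430i
d^2_{0,-1}: k∈[0..1] ⇒ -0.156958 +0.764052 = +0.607094;  D = -0.107367-0.597525i
d^2_{1,-1}: k∈[0..1] ⇒ +0.424129 -0.688205 = -0.264075;  D = +0.238890-0.112550i
d^2_{2,-1}: single k=0 term ⇒ -0.623846;  D = -0.403225-0.476018i
Y_2^{m'}(θ=0.7938,φ=1.8383) and Σ D·Y over m':
  (-0.0436+0.1205i)·(-0.1689+0.1001i)  (-0.3937-0.0334i)·(-0.1021-0.3725i)  (-0.1074-0.5975i)·(+0.1497+0.0000i)  (+0.2389-0.1126i)·(+0.1021-0.3725i)  (-0.4032-0.4760i)·(-0.1689-0.1001i)
Y_2^-1(R⁻¹ n̂) = +0.009885+0.056165i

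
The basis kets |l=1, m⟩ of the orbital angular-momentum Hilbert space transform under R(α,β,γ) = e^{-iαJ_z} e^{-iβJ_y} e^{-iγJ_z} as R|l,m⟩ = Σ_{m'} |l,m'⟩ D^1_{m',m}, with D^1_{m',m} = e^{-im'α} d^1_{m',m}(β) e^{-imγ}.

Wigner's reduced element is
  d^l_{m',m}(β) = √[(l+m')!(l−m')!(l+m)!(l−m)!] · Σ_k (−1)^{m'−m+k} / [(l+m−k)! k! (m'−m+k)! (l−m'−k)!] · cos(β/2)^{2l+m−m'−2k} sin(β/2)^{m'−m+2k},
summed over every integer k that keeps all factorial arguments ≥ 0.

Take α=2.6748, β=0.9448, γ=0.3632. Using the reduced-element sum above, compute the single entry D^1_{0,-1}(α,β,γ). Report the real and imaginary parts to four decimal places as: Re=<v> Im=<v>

D^1_{0,-1}(2.6748,0.9448,0.3632) = e^{-i·0·2.6748}·d^1_{0,-1}(0.9448)·e^{-i·-1·0.3632}. Compute d first:
c=cos(0.9448/2)=0.890479, s=sin(0.9448/2)=0.455025; N=√[1·1·1·2]=1.414214
Admissible k: 0..0 (factorial args all ≥0)
  k=0: (−1)^1·1.4142/(1)·0.8905^1·0.4550^1 = -0.573025
d^1_{0,-1}(0.9448) = -0.573025
D = (+1.000000+0.000000i)·(-0.573025)·(+0.934765+0.355267i) = -0.535644-0.203577i

Re=-0.5356 Im=-0.2036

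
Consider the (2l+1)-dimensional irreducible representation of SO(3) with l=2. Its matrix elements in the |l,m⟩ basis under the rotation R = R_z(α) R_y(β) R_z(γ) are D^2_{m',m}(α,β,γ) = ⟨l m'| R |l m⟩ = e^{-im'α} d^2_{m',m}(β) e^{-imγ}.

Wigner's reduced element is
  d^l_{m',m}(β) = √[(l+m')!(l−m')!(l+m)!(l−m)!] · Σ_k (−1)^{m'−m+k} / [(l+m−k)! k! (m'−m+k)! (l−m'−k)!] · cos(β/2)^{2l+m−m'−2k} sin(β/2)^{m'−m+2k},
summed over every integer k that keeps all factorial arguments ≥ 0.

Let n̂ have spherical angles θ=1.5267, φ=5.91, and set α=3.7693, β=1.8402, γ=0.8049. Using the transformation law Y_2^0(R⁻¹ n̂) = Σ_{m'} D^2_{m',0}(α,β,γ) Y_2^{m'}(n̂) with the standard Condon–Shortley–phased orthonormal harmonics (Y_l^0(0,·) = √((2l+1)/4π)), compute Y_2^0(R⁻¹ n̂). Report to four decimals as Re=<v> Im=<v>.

Re=-0.0483 Im=0.0000

Need the full column D^2_{m',0} for m'=−2..2 at α=3.7693, β=1.8402, γ=0.8049.
cos(β/2)=0.605741, sin(β/2)=0.795662
d^2_{-2,0}: single k=2 term ⇒ +0.568992;  D = +0.176490+0.540929i
d^2_{-1,0}: k∈[1..2] ⇒ +0.433176 -0.747392 = -0.314216;  D = +0.254319+0.184536i
d^2_{0,0}: k∈[0..2] ⇒ +0.134632 -0.929161 +0.400788 = -0.393741;  D = -0.393741+0.000000i
d^2_{1,0}: k∈[0..1] ⇒ -0.433176 +0.747392 = +0.314216;  D = -0.254319+0.184536i
d^2_{2,0}: single k=0 term ⇒ +0.568992;  D = +0.176490-0.540929i
Y_2^{m'}(θ=1.5267,φ=5.91) and Σ D·Y over m':
  (+0.1765+0.5409i)·(+0.2830+0.2618i)  (+0.2543+0.1845i)·(+0.0317+0.0124i)  (-0.3937+0.0000i)·(-0.3136+0.0000i)  (-0.2543+0.1845i)·(-0.0317+0.0124i)  (+0.1765-0.5409i)·(+0.2830-0.2618i)
Y_2^0(R⁻¹ n̂) = -0.048289+0.000000i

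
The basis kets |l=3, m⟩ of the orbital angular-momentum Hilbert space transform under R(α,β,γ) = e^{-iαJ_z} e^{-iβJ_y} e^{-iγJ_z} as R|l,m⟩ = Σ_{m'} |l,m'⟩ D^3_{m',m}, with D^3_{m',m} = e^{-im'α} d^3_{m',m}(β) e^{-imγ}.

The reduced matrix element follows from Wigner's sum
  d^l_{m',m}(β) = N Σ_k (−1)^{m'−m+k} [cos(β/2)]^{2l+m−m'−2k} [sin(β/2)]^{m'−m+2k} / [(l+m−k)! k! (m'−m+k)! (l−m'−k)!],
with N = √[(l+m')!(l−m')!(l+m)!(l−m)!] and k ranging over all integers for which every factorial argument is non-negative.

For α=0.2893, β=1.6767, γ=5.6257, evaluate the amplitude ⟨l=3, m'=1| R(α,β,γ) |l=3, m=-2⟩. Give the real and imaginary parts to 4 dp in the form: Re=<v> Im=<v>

Re=0.0099 Im=0.2966

First d^3_{1,-2}(β=1.6767), then the phase factors e^{-i(1)α} and e^{-i(-2)γ}:
Half-angle: c=0.668691, s=0.743541. N=√(24·2·1·120)=75.894664
k: max(0,(-2)−(1))=0 … min(3+(-2),3−(1))=1
  k=0: (−1)^3·75.8947/(12)·0.6687^3·0.7435^3 = -0.777356
  k=1: (−1)^4·75.8947/(24)·0.6687^1·0.7435^5 = +0.480562
d^3_{1,-2}(1.6767) = -0.777356 +0.480562 = -0.296794
D = (+0.958444-0.285281i)·(-0.296794)·(+0.253044-0.967455i) = +0.009933+0.296628i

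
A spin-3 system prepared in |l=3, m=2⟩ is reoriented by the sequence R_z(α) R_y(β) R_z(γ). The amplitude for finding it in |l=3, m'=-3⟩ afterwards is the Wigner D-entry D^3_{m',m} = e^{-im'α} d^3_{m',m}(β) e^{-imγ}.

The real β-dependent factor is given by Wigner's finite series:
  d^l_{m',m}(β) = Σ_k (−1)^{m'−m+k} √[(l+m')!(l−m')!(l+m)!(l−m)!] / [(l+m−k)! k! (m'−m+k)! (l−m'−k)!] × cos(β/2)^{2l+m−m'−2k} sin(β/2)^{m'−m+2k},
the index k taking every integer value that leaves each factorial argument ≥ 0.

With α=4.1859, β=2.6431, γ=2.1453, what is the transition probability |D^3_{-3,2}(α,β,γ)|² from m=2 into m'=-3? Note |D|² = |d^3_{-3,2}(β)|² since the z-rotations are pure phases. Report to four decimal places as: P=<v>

D^3_{-3,2}(4.1859,2.6431,2.1453) = e^{-i·-3·4.1859}·d^3_{-3,2}(2.6431)·e^{-i·2·2.1453}. Compute d first:
Half-angle: c=0.246674, s=0.969099. N=√(1·720·120·1)=293.938769
k∈{5} keeps every argument non-negative
  k=5: (−1)^0·293.9388/(120)·0.2467^1·0.9691^5 = +0.516462
d^3_{-3,2}(2.6431) = +0.516462
|D^3_{-3,2}|² = |d^3_{-3,2}(β)|² = (+0.516462)² = 0.266733 (the z-rotation phases have unit modulus)

P=0.2667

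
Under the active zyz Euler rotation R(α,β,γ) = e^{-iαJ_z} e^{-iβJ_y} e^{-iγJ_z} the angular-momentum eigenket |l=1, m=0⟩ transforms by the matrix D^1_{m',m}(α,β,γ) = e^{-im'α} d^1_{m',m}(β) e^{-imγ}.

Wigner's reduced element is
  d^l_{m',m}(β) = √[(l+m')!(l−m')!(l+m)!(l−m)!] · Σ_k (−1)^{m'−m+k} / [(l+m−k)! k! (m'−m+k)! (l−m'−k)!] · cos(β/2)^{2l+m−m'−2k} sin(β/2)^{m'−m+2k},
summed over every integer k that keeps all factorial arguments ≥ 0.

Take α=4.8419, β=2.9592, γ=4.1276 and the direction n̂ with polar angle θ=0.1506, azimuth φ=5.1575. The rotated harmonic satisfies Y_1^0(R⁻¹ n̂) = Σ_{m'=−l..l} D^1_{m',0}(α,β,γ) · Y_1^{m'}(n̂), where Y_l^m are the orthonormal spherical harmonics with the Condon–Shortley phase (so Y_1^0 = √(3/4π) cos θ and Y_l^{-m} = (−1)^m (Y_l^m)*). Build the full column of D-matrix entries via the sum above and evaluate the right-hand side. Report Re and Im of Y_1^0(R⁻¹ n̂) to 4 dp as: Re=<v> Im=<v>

Re=-0.4624 Im=0.0000

Need the full column D^1_{m',0} for m'=−1..1 at α=4.8419, β=2.9592, γ=4.1276.
cos(β/2)=0.091070, sin(β/2)=0.995844
d^1_{-1,0}: single k=1 term ⇒ +0.128257;  D = +0.016564-0.127183i
d^1_{0,0}: k∈[0..1] ⇒ +0.008294 -0.991706 = -0.983413;  D = -0.983413+0.000000i
d^1_{1,0}: single k=0 term ⇒ -0.128257;  D = -0.016564-0.127183i
Y_1^{m'}(θ=0.1506,φ=5.1575) and Σ D·Y over m':
  (+0.0166-0.1272i)·(+0.0223+0.0468i)  (-0.9834+0.0000i)·(+0.4831+0.0000i)  (-0.0166-0.1272i)·(-0.0223+0.0468i)
Y_1^0(R⁻¹ n̂) = -0.462419+0.000000i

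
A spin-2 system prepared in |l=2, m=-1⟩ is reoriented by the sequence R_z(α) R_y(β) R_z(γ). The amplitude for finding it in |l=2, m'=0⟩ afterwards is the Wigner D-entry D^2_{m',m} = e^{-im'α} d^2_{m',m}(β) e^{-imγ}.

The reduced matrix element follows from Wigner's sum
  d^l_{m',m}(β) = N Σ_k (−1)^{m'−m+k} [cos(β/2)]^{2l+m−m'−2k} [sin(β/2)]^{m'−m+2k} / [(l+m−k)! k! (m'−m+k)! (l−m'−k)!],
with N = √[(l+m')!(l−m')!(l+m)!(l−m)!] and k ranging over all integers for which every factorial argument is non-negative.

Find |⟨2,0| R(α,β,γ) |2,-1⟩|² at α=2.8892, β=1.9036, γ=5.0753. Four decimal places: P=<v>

P=0.1430

First d^2_{0,-1}(β=1.9036), then the phase factors e^{-i(0)α} and e^{-i(-1)γ}:
With c≡cos(β/2)=0.580218 and s≡sin(β/2)=0.814461, N=[2·2·1·6]^{1/2}=4.898979
The bounds max(0,m−m')=0 and min(l+m,l−m')=1 give 2 terms
  k=0: (−1)^1·4.8990/(2)·0.5802^3·0.8145^1 = -0.389690
  k=1: (−1)^2·4.8990/(2)·0.5802^1·0.8145^3 = +0.767853
d^2_{0,-1}(1.9036) = -0.389690 +0.767853 = +0.378163
|D^2_{0,-1}|² = |d^2_{0,-1}(β)|² = (+0.378163)² = 0.143007 (the z-rotation phases have unit modulus)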